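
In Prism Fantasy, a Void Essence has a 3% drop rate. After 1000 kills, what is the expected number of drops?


Expected drops = kills * (drop_rate / 100)
= 1000 * (3 / 100)
= 1000 * 0.03
= 30.0

30.0 drops


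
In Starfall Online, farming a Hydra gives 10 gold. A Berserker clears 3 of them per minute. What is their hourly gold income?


Gold per minute = 10 * 3 = 30
Gold per hour = 30 * 60 = 1800

1800 gold/hour


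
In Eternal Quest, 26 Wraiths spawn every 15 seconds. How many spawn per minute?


Spawns per minute = count * (60 / interval)
= 26 * (60 / 15)
= 26 * 4.0
= 104.0

104.0 per minute


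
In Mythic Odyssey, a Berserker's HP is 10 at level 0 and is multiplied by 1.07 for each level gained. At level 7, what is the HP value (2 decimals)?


value = base * growth^level
= 10 * 1.07^7
= 10 * 1.605781
= 16.06

16.06 HP


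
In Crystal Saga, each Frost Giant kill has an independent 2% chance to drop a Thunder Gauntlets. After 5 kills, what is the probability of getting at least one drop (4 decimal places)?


P(at least one) = 1 - P(none) = 1 - (1-p)^n
p = 2/100 = 0.02
1 - p = 0.98
(1 - p)^5 = 0.98^5 = 0.903921
P(at least one) = 1 - 0.903921 = 0.0961

0.0961


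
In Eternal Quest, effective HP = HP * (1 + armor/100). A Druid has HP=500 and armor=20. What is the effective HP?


EHP = 500 * (1 + 20/100)
= 500 * (1 + 0.2)
= 500 * 1.2
= 600.0

600.0 EHP


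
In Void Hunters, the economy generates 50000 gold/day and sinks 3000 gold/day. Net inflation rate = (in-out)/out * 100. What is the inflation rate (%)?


Net gold = 50000 - 3000 = 47000
Inflation rate = net / sunk * 100 = 47000 / 3000 * 100
= 15.666667 * 100
= 1566.67%

1566.67%


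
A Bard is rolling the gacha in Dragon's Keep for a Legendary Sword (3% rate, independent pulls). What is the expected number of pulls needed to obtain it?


Expected pulls for a geometric distribution = 1/p = 100 / rate%
= 100 / 3
= 33.33

33.33 pulls


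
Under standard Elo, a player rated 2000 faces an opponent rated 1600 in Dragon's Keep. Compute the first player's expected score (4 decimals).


Elo expected score: Ea = 1/(1 + 10^((Rb-Ra)/400))
Rb - Ra = 1600 - 2000 = -400
(Rb-Ra)/400 = -400/400 = -1.0
10^-1.0 = 0.1
Ea = 1/(1 + 0.1) = 1/1.1 = 0.9091

0.9091


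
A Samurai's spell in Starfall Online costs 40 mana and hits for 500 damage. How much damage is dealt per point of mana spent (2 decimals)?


Efficiency = damage / mana
= 500 / 40
= 12.50

12.50 dmg/mana


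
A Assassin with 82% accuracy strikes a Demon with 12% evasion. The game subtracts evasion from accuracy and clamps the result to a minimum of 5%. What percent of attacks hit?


accuracy - evasion = 82 - 12 = 70
Apply floor: max(70, 5) = 70
Hit chance = 70%

70%


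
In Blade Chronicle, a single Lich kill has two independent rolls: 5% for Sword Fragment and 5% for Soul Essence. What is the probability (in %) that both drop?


For independent events, P(both) = P(A) * P(B)
= 5% * 5%
= 25 / 100 %
= 0.25%

0.25%


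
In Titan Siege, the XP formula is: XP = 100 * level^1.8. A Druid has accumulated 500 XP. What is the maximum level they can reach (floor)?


XP = 100 * level^1.8, so level = (XP / 100)^(1/1.8)
= (500 / 100)^(1/1.8)
= 5.0^0.5556
= 2.4452
Floor: level = 2

level 2


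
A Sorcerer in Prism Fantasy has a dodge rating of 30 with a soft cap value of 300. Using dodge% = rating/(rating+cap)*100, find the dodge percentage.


dodge% = 30 / (30 + 300) * 100
= 30 / 330 * 100
= 0.090909 * 100
= 9.09%

9.09%


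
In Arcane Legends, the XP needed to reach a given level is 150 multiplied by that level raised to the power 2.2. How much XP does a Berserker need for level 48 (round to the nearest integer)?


XP = 150 * level^2.2
Substitute level = 48:
XP = 150 * 48^2.2
= 150 * 4997.2459
= 749587

749587 XP


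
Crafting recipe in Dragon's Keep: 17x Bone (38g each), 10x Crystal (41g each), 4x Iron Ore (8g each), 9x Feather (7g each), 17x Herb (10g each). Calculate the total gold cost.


Cost breakdown:
  Bone: 17 * 38 = 646
  Crystal: 10 * 41 = 410
  Iron Ore: 4 * 8 = 32
  Feather: 9 * 7 = 63
  Herb: 17 * 10 = 170
Total = 646 + 410 + 32 + 63 + 170 = 1321

1321 gold


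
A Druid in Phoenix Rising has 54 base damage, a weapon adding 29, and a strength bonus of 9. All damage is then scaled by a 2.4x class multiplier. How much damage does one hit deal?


Sum base + weapon + str = 54 + 29 + 9 = 92
Multiply by 2.4:
92 * 2.4 = 220.8

220.8 damage


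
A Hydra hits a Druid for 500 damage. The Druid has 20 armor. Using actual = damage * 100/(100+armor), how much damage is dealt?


actual = 500 * 100 / (100 + 20)
= 500 * 100 / 120
= 50000 / 120
= 416.67

416.67 damage


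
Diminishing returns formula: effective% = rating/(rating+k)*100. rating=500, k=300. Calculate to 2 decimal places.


effective% = rating / (rating + k) * 100
= 500 / (500 + 300) * 100
= 500 / 800 * 100
= 0.625 * 100
= 62.50%

62.50%


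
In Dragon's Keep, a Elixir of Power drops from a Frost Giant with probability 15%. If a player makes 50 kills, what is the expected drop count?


Expected drops = kills * (drop_rate / 100)
= 50 * (15 / 100)
= 50 * 0.15
= 7.5

7.5 drops


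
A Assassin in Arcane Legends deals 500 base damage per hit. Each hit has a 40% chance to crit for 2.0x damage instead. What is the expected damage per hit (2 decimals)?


E[dmg] = base * (1 + crit_chance * (crit_mult - 1))
cc as decimal = 40/100 = 0.4
cm - 1 = 2.0 - 1 = 1.0
Bonus factor = 0.4 * 1.0 = 0.4
Total multiplier = 1 + 0.4 = 1.4
Expected damage = 500 * 1.4 = 700.00

700.00 damage


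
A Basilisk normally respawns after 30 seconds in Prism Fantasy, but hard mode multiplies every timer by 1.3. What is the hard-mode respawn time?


Respawn time = base * multiplier
= 30 * 1.3
= 39.0 seconds

39.0 seconds


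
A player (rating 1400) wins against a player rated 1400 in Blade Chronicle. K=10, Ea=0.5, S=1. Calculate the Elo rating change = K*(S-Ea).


Elo update: delta = K * (S - Ea), where S = 1 (wins)
S - Ea = 1 - 0.5 = 0.5
Rating change = 10 * 0.5
= 5.00

5.00 rating points


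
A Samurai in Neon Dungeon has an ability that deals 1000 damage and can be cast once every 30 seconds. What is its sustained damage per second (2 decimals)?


DPS = damage / cooldown
= 1000 / 30
= 33.33

33.33 DPS


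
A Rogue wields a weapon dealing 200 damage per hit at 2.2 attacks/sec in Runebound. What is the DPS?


DPS = damage * attack_speed
= 200 * 2.2
= 440.0

440.0 DPS


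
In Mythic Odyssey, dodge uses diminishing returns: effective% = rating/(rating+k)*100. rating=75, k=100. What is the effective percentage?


effective% = rating / (rating + k) * 100
= 75 / (75 + 100) * 100
= 75 / 175 * 100
= 0.428571 * 100
= 42.86%

42.86%


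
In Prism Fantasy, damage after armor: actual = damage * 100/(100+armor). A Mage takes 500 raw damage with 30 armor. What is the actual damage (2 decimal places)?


actual = 500 * 100 / (100 + 30)
= 500 * 100 / 130
= 50000 / 130
= 384.62

384.62 damage


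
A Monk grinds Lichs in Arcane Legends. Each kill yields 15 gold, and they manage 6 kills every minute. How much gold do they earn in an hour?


Gold per minute = 15 * 6 = 90
Gold per hour = 90 * 60 = 5400

5400 gold/hour


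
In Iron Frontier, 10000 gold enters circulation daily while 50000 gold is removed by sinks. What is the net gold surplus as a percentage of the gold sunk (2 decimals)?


Net gold = 10000 - 50000 = -40000
Inflation rate = net / sunk * 100 = -40000 / 50000 * 100
= -0.8 * 100
= -80.00%

-80.00%


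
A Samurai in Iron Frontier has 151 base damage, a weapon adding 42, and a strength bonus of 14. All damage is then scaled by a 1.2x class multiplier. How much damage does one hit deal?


Sum base + weapon + str = 151 + 42 + 14 = 207
Multiply by 1.2:
207 * 1.2 = 248.4

248.4 damage


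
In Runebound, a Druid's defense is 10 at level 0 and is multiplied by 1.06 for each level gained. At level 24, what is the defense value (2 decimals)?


value = base * growth^level
= 10 * 1.06^24
= 10 * 4.048935
= 40.49

40.49 defense


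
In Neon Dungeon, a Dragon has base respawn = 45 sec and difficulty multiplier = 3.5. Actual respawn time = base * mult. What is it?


Respawn time = base * multiplier
= 45 * 3.5
= 157.5 seconds

157.5 seconds


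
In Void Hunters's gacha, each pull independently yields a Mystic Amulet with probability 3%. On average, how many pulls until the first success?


Expected pulls for a geometric distribution = 1/p = 100 / rate%
= 100 / 3
= 33.33

33.33 pulls


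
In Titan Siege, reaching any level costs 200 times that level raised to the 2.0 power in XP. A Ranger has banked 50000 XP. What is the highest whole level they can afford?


XP = 200 * level^2.0, so level = (XP / 200)^(1/2.0)
= (50000 / 200)^(1/2.0)
= 250.0^0.5
= 15.8114
Floor: level = 15

level 15


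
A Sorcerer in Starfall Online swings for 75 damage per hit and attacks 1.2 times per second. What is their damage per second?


DPS = damage * attack_speed
= 75 * 1.2
= 90.0

90.0 DPS


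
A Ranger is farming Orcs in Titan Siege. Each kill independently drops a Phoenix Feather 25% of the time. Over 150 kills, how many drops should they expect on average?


Expected drops = kills * (drop_rate / 100)
= 150 * (25 / 100)
= 150 * 0.25
= 37.5

37.5 drops


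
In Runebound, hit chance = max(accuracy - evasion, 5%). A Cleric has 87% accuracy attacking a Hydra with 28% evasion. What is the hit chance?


accuracy - evasion = 87 - 28 = 59
Apply floor: max(59, 5) = 59
Hit chance = 59%

59%


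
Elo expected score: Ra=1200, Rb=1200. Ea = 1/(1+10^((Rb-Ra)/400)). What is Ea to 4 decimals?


Elo expected score: Ea = 1/(1 + 10^((Rb-Ra)/400))
Rb - Ra = 1200 - 1200 = 0
(Rb-Ra)/400 = 0/400 = 0.0
10^0.0 = 1.0
Ea = 1/(1 + 1.0) = 1/2.0 = 0.5000

0.5000


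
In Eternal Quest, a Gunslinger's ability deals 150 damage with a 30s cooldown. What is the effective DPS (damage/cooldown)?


DPS = damage / cooldown
= 150 / 30
= 5.00

5.00 DPS


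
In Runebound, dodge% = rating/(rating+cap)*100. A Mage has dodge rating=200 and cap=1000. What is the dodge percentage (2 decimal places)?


dodge% = 200 / (200 + 1000) * 100
= 200 / 1200 * 100
= 0.166667 * 100
= 16.67%

16.67%


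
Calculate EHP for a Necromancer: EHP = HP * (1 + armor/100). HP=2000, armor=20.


EHP = 2000 * (1 + 20/100)
= 2000 * (1 + 0.2)
= 2000 * 1.2
= 2400.0

2400.0 EHP


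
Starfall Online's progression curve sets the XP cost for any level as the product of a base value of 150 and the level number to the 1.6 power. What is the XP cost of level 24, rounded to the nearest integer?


XP = 150 * level^1.6
Substitute level = 24:
XP = 150 * 24^1.6
= 150 * 161.5615
= 24234

24234 XP


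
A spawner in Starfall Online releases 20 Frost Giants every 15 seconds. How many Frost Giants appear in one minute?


Spawns per minute = count * (60 / interval)
= 20 * (60 / 15)
= 20 * 4.0
= 80.0

80.0 per minute


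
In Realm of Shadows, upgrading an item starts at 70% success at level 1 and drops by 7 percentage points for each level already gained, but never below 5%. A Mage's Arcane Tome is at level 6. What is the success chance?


raw_rate = 70 - 7 * (6 - 1)
= 70 - 7 * 5
= 70 - 35
= 35
Apply floor: max(35, 5) = 35%

35%


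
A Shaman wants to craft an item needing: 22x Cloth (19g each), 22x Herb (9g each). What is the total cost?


Cost breakdown:
  Cloth: 22 * 19 = 418
  Herb: 22 * 9 = 198
Total = 418 + 198 = 616

616 gold


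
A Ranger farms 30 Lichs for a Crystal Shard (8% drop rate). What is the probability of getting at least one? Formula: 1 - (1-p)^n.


P(at least one) = 1 - P(none) = 1 - (1-p)^n
p = 8/100 = 0.08
1 - p = 0.92
(1 - p)^30 = 0.92^30 = 0.081966
P(at least one) = 1 - 0.081966 = 0.9180

0.9180


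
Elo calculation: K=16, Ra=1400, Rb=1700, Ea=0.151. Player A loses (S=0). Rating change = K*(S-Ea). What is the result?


Elo update: delta = K * (S - Ea), where S = 0 (loses)
S - Ea = 0 - 0.151 = -0.151
Rating change = 16 * -0.151
= -2.42

-2.42 rating points


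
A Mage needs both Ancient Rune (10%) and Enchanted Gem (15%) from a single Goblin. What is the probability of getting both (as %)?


For independent events, P(both) = P(A) * P(B)
= 10% * 15%
= 150 / 100 %
= 1.5%

1.5%


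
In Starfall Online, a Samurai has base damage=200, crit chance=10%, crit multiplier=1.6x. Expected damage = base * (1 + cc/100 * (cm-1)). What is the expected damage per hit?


E[dmg] = base * (1 + crit_chance * (crit_mult - 1))
cc as decimal = 10/100 = 0.1
cm - 1 = 1.6 - 1 = 0.6
Bonus factor = 0.1 * 0.6 = 0.06
Total multiplier = 1 + 0.06 = 1.06
Expected damage = 200 * 1.06 = 212.00

212.00 damage


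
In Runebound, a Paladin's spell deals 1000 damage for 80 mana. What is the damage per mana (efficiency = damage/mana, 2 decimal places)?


Efficiency = damage / mana
= 1000 / 80
= 12.50

12.50 dmg/mana


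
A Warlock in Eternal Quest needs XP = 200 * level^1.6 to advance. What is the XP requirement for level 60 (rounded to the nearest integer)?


XP = 200 * level^1.6
Substitute level = 60:
XP = 200 * 60^1.6
= 200 * 699.9097
= 139982

139982 XP


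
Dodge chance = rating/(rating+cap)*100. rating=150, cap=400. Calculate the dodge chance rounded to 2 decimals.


dodge% = 150 / (150 + 400) * 100
= 150 / 550 * 100
= 0.272727 * 100
= 27.27%

27.27%


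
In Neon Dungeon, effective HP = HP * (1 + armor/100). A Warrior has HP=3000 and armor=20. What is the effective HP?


EHP = 3000 * (1 + 20/100)
= 3000 * (1 + 0.2)
= 3000 * 1.2
= 3600.0

3600.0 EHP


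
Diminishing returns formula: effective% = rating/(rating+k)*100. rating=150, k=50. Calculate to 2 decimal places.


effective% = rating / (rating + k) * 100
= 150 / (150 + 50) * 100
= 150 / 200 * 100
= 0.75 * 100
= 75.00%

75.00%


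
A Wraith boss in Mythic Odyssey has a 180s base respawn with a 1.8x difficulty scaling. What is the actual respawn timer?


Respawn time = base * multiplier
= 180 * 1.8
= 324.0 seconds

324.0 seconds


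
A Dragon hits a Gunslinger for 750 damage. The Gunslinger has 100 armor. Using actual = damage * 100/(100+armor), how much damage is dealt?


actual = 750 * 100 / (100 + 100)
= 750 * 100 / 200
= 75000 / 200
= 375.00

375.00 damage


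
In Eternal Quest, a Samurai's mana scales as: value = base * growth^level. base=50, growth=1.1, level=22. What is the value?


value = base * growth^level
= 50 * 1.1^22
= 50 * 8.140275
= 407.01

407.01 mana


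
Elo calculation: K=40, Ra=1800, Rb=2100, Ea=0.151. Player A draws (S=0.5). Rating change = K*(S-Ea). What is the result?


Elo update: delta = K * (S - Ea), where S = 0.5 (draws)
S - Ea = 0.5 - 0.151 = 0.349
Rating change = 40 * 0.349
= 13.96

13.96 rating points


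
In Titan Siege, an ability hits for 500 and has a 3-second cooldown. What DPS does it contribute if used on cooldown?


DPS = damage / cooldown
= 500 / 3
= 166.67

166.67 DPS


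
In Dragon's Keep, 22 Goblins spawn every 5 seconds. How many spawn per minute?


Spawns per minute = count * (60 / interval)
= 22 * (60 / 5)
= 22 * 12.0
= 264.0

264.0 per minute


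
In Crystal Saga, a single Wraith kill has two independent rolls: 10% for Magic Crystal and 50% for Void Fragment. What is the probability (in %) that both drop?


For independent events, P(both) = P(A) * P(B)
= 10% * 50%
= 500 / 100 %
= 5.0%

5.0%


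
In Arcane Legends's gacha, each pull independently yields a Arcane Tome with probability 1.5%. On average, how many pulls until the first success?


Expected pulls for a geometric distribution = 1/p = 100 / rate%
= 100 / 1.5
= 66.67

66.67 pulls


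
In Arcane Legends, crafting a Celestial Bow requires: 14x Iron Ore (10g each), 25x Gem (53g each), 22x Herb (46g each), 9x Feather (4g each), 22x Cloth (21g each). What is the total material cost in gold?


Cost breakdown:
  Iron Ore: 14 * 10 = 140
  Gem: 25 * 53 = 1325
  Herb: 22 * 46 = 1012
  Feather: 9 * 4 = 36
  Cloth: 22 * 21 = 462
Total = 140 + 1325 + 1012 + 36 + 462 = 2975

2975 gold


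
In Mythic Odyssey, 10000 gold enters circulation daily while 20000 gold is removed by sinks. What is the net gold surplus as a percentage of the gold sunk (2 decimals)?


Net gold = 10000 - 20000 = -10000
Inflation rate = net / sunk * 100 = -10000 / 20000 * 100
= -0.5 * 100
= -50.00%

-50.00%


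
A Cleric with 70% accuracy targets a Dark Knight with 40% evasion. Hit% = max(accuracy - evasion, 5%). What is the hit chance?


accuracy - evasion = 70 - 40 = 30
Apply floor: max(30, 5) = 30
Hit chance = 30%

30%


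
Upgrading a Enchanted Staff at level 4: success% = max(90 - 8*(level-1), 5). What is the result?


raw_rate = 90 - 8 * (4 - 1)
= 90 - 8 * 3
= 90 - 24
= 66
Apply floor: max(66, 5) = 66%

66%


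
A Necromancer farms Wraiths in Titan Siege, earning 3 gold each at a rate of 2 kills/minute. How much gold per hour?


Gold per minute = 3 * 2 = 6
Gold per hour = 6 * 60 = 360

360 gold/hour


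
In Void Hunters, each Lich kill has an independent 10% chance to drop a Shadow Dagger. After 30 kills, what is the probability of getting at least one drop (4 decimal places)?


P(at least one) = 1 - P(none) = 1 - (1-p)^n
p = 10/100 = 0.1
1 - p = 0.9
(1 - p)^30 = 0.9^30 = 0.042391
P(at least one) = 1 - 0.042391 = 0.9576

0.9576


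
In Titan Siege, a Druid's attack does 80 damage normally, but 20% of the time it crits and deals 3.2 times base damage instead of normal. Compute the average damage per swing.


E[dmg] = base * (1 + crit_chance * (crit_mult - 1))
cc as decimal = 20/100 = 0.2
cm - 1 = 3.2 - 1 = 2.2
Bonus factor = 0.2 * 2.2 = 0.44
Total multiplier = 1 + 0.44 = 1.44
Expected damage = 80 * 1.44 = 115.20

115.20 damage


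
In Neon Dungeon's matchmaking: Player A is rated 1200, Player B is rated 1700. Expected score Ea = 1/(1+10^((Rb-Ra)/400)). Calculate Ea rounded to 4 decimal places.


Elo expected score: Ea = 1/(1 + 10^((Rb-Ra)/400))
Rb - Ra = 1700 - 1200 = 500
(Rb-Ra)/400 = 500/400 = 1.25
10^1.25 = 17.782794
Ea = 1/(1 + 17.782794) = 1/18.782794 = 0.0532

0.0532


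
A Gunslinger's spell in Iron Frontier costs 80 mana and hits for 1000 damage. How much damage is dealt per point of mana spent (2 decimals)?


Efficiency = damage / mana
= 1000 / 80
= 12.50

12.50 dmg/mana


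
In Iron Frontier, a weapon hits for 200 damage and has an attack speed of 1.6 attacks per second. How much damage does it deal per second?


DPS = damage * attack_speed
= 200 * 1.6
= 320.0

320.0 DPS


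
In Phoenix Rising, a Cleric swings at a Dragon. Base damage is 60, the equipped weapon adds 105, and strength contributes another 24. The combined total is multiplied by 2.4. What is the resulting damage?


Sum base + weapon + str = 60 + 105 + 24 = 189
Multiply by 2.4:
189 * 2.4 = 453.6

453.6 damage


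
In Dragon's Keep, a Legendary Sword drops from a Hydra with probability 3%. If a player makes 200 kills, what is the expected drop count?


Expected drops = kills * (drop_rate / 100)
= 200 * (3 / 100)
= 200 * 0.03
= 6.0

6.0 drops


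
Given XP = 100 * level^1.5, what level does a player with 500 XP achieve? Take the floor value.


XP = 100 * level^1.5, so level = (XP / 100)^(1/1.5)
= (500 / 100)^(1/1.5)
= 5.0^0.6667
= 2.924
Floor: level = 2

level 2


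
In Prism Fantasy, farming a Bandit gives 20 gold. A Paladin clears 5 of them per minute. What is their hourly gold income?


Gold per minute = 20 * 5 = 100
Gold per hour = 100 * 60 = 6000

6000 gold/hour


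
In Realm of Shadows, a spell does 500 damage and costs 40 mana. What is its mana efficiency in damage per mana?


Efficiency = damage / mana
= 500 / 40
= 12.50

12.50 dmg/mana


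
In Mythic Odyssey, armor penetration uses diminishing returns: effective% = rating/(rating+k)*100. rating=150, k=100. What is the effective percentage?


effective% = rating / (rating + k) * 100
= 150 / (150 + 100) * 100
= 150 / 250 * 100
= 0.6 * 100
= 60.00%

60.00%


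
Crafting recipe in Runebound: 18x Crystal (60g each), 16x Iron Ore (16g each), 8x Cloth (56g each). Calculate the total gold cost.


Cost breakdown:
  Crystal: 18 * 60 = 1080
  Iron Ore: 16 * 16 = 256
  Cloth: 8 * 56 = 448
Total = 1080 + 256 + 448 = 1784

1784 gold


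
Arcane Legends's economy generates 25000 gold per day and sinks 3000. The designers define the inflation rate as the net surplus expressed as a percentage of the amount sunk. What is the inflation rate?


Net gold = 25000 - 3000 = 22000
Inflation rate = net / sunk * 100 = 22000 / 3000 * 100
= 7.333333 * 100
= 733.33%

733.33%


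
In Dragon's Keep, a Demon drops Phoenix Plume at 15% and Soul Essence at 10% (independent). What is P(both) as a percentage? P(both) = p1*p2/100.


For independent events, P(both) = P(A) * P(B)
= 15% * 10%
= 150 / 100 %
= 1.5%

1.5%


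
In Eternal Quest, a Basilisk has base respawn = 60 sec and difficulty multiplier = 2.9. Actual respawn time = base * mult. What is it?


Respawn time = base * multiplier
= 60 * 2.9
= 174.0 seconds

174.0 seconds


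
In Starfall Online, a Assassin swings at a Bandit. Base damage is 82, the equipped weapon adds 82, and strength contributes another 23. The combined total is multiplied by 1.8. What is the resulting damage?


Sum base + weapon + str = 82 + 82 + 23 = 187
Multiply by 1.8:
187 * 1.8 = 336.6

336.6 damage


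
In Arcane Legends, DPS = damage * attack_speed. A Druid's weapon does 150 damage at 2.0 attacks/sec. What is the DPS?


DPS = damage * attack_speed
= 150 * 2.0
= 300.0

300.0 DPS


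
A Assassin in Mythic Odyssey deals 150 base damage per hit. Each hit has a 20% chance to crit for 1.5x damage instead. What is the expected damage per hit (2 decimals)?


E[dmg] = base * (1 + crit_chance * (crit_mult - 1))
cc as decimal = 20/100 = 0.2
cm - 1 = 1.5 - 1 = 0.5
Bonus factor = 0.2 * 0.5 = 0.1
Total multiplier = 1 + 0.1 = 1.1
Expected damage = 150 * 1.1 = 165.00

165.00 damage


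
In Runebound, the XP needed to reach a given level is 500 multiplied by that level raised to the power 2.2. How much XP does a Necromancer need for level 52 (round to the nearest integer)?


XP = 500 * level^2.2
Substitute level = 52:
XP = 500 * 52^2.2
= 500 * 5959.4661
= 2979733

2979733 XP


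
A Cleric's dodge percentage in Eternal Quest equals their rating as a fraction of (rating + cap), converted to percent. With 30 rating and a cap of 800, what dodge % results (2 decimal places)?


dodge% = 30 / (30 + 800) * 100
= 30 / 830 * 100
= 0.036145 * 100
= 3.61%

3.61%


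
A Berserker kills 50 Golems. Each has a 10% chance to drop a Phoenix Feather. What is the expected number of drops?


Expected drops = kills * (drop_rate / 100)
= 50 * (10 / 100)
= 50 * 0.1
= 5.0

5.0 drops


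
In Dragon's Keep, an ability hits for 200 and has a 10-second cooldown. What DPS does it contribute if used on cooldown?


DPS = damage / cooldown
= 200 / 10
= 20.00

20.00 DPS


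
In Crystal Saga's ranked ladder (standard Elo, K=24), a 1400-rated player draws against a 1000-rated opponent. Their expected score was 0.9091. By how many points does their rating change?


Elo update: delta = K * (S - Ea), where S = 0.5 (draws)
S - Ea = 0.5 - 0.9091 = -0.4091
Rating change = 24 * -0.4091
= -9.82

-9.82 rating points


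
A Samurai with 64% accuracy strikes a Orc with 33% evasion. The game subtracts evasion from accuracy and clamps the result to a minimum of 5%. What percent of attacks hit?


accuracy - evasion = 64 - 33 = 31
Apply floor: max(31, 5) = 31
Hit chance = 31%

31%


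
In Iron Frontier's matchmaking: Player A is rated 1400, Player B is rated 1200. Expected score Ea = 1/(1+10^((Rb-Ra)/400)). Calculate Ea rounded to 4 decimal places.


Elo expected score: Ea = 1/(1 + 10^((Rb-Ra)/400))
Rb - Ra = 1200 - 1400 = -200
(Rb-Ra)/400 = -200/400 = -0.5
10^-0.5 = 0.316228
Ea = 1/(1 + 0.316228) = 1/1.316228 = 0.7597

0.7597


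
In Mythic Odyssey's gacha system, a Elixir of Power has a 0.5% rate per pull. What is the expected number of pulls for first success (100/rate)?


Expected pulls for a geometric distribution = 1/p = 100 / rate%
= 100 / 0.5
= 200.0

200.0 pulls


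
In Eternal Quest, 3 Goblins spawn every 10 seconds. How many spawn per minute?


Spawns per minute = count * (60 / interval)
= 3 * (60 / 10)
= 3 * 6.0
= 18.0

18.0 per minute


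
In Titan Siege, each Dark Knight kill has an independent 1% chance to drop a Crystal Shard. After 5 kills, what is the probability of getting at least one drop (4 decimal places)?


P(at least one) = 1 - P(none) = 1 - (1-p)^n
p = 1/100 = 0.01
1 - p = 0.99
(1 - p)^5 = 0.99^5 = 0.950990
P(at least one) = 1 - 0.950990 = 0.0490

0.0490


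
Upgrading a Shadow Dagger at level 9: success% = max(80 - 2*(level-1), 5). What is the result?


raw_rate = 80 - 2 * (9 - 1)
= 80 - 2 * 8
= 80 - 16
= 64
Apply floor: max(64, 5) = 64%

64%


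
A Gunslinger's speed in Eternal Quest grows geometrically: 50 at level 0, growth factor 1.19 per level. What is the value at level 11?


value = base * growth^level
= 50 * 1.19^11
= 50 * 6.776674
= 338.83

338.83 speed


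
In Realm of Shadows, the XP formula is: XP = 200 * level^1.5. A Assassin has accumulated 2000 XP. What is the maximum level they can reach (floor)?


XP = 200 * level^1.5, so level = (XP / 200)^(1/1.5)
= (2000 / 200)^(1/1.5)
= 10.0^0.6667
= 4.6416
Floor: level = 4

level 4


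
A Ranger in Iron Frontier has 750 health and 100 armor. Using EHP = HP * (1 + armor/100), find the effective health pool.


EHP = 750 * (1 + 100/100)
= 750 * (1 + 1.0)
= 750 * 2.0
= 1500.0

1500.0 EHP


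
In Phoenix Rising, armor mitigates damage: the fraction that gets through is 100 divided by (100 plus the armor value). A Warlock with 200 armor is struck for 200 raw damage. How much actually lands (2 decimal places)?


actual = 200 * 100 / (100 + 200)
= 200 * 100 / 300
= 20000 / 300
= 66.67

66.67 damage


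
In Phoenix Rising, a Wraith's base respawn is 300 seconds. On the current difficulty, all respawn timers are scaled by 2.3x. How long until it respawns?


Respawn time = base * multiplier
= 300 * 2.3
= 690.0 seconds

690.0 seconds


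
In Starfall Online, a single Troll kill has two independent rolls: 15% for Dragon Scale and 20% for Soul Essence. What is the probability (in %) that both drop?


For independent events, P(both) = P(A) * P(B)
= 15% * 20%
= 300 / 100 %
= 3.0%

3.0%


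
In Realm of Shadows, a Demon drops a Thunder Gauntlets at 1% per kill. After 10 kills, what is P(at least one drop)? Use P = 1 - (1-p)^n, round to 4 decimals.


P(at least one) = 1 - P(none) = 1 - (1-p)^n
p = 1/100 = 0.01
1 - p = 0.99
(1 - p)^10 = 0.99^10 = 0.904382
P(at least one) = 1 - 0.904382 = 0.0956

0.0956


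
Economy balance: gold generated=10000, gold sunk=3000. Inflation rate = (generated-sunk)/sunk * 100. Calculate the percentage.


Net gold = 10000 - 3000 = 7000
Inflation rate = net / sunk * 100 = 7000 / 3000 * 100
= 2.333333 * 100
= 233.33%

233.33%


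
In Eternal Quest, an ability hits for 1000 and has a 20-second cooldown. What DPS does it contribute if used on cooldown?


DPS = damage / cooldown
= 1000 / 20
= 50.00

50.00 DPS


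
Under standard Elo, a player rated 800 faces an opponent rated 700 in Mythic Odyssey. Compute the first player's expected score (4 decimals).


Elo expected score: Ea = 1/(1 + 10^((Rb-Ra)/400))
Rb - Ra = 700 - 800 = -100
(Rb-Ra)/400 = -100/400 = -0.25
10^-0.25 = 0.562341
Ea = 1/(1 + 0.562341) = 1/1.562341 = 0.6401

0.6401


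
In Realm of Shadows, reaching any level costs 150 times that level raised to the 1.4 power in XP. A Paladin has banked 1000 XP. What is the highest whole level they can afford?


XP = 150 * level^1.4, so level = (XP / 150)^(1/1.4)
= (1000 / 150)^(1/1.4)
= 6.6667^0.7143
= 3.8771
Floor: level = 3

level 3


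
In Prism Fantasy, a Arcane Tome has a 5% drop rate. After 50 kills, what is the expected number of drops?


Expected drops = kills * (drop_rate / 100)
= 50 * (5 / 100)
= 50 * 0.05
= 2.5

2.5 drops


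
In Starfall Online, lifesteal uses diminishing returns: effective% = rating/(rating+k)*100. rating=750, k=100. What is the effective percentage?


effective% = rating / (rating + k) * 100
= 750 / (750 + 100) * 100
= 750 / 850 * 100
= 0.882353 * 100
= 88.24%

88.24%


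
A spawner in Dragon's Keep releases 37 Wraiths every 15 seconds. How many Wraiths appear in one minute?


Spawns per minute = count * (60 / interval)
= 37 * (60 / 15)
= 37 * 4.0
= 148.0

148.0 per minute


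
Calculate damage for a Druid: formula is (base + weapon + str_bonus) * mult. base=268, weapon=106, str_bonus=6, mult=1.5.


Sum base + weapon + str = 268 + 106 + 6 = 380
Multiply by 1.5:
380 * 1.5 = 570.0

570.0 damage


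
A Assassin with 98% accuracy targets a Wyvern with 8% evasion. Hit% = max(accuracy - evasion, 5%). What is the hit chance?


accuracy - evasion = 98 - 8 = 90
Apply floor: max(90, 5) = 90
Hit chance = 90%

90%


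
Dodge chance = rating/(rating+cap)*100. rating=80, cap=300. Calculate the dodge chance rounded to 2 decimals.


dodge% = 80 / (80 + 300) * 100
= 80 / 380 * 100
= 0.210526 * 100
= 21.05%

21.05%


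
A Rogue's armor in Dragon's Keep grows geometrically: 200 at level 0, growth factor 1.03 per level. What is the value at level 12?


value = base * growth^level
= 200 * 1.03^12
= 200 * 1.425761
= 285.15

285.15 armor


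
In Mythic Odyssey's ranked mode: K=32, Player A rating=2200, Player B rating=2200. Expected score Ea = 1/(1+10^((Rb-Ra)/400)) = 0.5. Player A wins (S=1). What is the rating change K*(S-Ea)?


Elo update: delta = K * (S - Ea), where S = 1 (wins)
S - Ea = 1 - 0.5 = 0.5
Rating change = 32 * 0.5
= 16.00

16.00 rating points


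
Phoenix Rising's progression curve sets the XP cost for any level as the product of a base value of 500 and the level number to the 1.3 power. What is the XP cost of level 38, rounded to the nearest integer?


XP = 500 * level^1.3
Substitute level = 38:
XP = 500 * 38^1.3
= 500 * 113.1667
= 56583

56583 XP


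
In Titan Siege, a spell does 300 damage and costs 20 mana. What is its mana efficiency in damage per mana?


Efficiency = damage / mana
= 300 / 20
= 15.00

15.00 dmg/mana


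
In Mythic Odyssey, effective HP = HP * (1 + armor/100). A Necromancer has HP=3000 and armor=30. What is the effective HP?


EHP = 3000 * (1 + 30/100)
= 3000 * (1 + 0.3)
= 3000 * 1.3
= 3900.0

3900.0 EHP


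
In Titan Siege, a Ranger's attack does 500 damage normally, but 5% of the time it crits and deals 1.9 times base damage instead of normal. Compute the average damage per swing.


E[dmg] = base * (1 + crit_chance * (crit_mult - 1))
cc as decimal = 5/100 = 0.05
cm - 1 = 1.9 - 1 = 0.9
Bonus factor = 0.05 * 0.9 = 0.045
Total multiplier = 1 + 0.045 = 1.045
Expected damage = 500 * 1.045 = 522.50

522.50 damage


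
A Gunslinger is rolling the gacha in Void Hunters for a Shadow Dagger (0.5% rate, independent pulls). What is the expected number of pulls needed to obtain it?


Expected pulls for a geometric distribution = 1/p = 100 / rate%
= 100 / 0.5
= 200.0

200.0 pulls


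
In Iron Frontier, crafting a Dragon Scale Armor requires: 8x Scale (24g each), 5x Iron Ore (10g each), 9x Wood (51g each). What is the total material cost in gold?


Cost breakdown:
  Scale: 8 * 24 = 192
  Iron Ore: 5 * 10 = 50
  Wood: 9 * 51 = 459
Total = 192 + 50 + 459 = 701

701 gold


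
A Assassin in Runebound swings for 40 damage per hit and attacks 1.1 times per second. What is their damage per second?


DPS = damage * attack_speed
= 40 * 1.1
= 44.0

44.0 DPS


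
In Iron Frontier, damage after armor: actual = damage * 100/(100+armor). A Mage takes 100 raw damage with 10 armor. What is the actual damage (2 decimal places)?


actual = 100 * 100 / (100 + 10)
= 100 * 100 / 110
= 10000 / 110
= 90.91

90.91 damage


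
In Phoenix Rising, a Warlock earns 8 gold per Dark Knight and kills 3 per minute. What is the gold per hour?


Gold per minute = 8 * 3 = 24
Gold per hour = 24 * 60 = 1440

1440 gold/hour


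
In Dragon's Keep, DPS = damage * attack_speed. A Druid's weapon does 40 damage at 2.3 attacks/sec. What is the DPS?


DPS = damage * attack_speed
= 40 * 2.3
= 92.0

92.0 DPS


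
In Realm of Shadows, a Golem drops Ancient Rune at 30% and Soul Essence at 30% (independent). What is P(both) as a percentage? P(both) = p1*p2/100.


For independent events, P(both) = P(A) * P(B)
= 30% * 30%
= 900 / 100 %
= 9.0%

9.0%


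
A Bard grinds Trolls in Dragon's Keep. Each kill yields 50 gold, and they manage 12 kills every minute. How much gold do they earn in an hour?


Gold per minute = 50 * 12 = 600
Gold per hour = 600 * 60 = 36000

36000 gold/hour


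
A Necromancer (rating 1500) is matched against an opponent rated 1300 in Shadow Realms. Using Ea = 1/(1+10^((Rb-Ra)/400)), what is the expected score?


Elo expected score: Ea = 1/(1 + 10^((Rb-Ra)/400))
Rb - Ra = 1300 - 1500 = -200
(Rb-Ra)/400 = -200/400 = -0.5
10^-0.5 = 0.316228
Ea = 1/(1 + 0.316228) = 1/1.316228 = 0.7597

0.7597


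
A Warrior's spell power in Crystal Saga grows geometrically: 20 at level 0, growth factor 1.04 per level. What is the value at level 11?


value = base * growth^level
= 20 * 1.04^11
= 20 * 1.539454
= 30.79

30.79 spell power


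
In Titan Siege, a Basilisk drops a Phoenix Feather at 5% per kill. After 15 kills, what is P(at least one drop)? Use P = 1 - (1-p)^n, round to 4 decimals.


P(at least one) = 1 - P(none) = 1 - (1-p)^n
p = 5/100 = 0.05
1 - p = 0.95
(1 - p)^15 = 0.95^15 = 0.463291
P(at least one) = 1 - 0.463291 = 0.5367

0.5367


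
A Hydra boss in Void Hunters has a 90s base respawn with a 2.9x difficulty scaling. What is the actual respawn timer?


Respawn time = base * multiplier
= 90 * 2.9
= 261.0 seconds

261.0 seconds


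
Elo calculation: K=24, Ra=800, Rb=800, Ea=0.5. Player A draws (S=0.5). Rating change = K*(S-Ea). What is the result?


Elo update: delta = K * (S - Ea), where S = 0.5 (draws)
S - Ea = 0.5 - 0.5 = 0.0
Rating change = 24 * 0.0
= 0.00

0.00 rating points


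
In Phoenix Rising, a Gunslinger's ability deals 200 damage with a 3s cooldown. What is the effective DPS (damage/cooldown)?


DPS = damage / cooldown
= 200 / 3
= 66.67

66.67 DPS


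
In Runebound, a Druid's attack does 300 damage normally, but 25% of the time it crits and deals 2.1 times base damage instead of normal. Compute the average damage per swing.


E[dmg] = base * (1 + crit_chance * (crit_mult - 1))
cc as decimal = 25/100 = 0.25
cm - 1 = 2.1 - 1 = 1.1
Bonus factor = 0.25 * 1.1 = 0.275
Total multiplier = 1 + 0.275 = 1.275
Expected damage = 300 * 1.275 = 382.50

382.50 damage


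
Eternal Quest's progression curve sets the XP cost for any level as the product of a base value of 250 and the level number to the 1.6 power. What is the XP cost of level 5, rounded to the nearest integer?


XP = 250 * level^1.6
Substitute level = 5:
XP = 250 * 5^1.6
= 250 * 13.1326
= 3283

3283 XP


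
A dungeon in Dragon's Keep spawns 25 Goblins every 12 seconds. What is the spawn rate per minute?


Spawns per minute = count * (60 / interval)
= 25 * (60 / 12)
= 25 * 5.0
= 125.0

125.0 per minute


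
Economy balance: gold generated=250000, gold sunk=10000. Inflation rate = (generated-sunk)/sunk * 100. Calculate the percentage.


Net gold = 250000 - 10000 = 240000
Inflation rate = net / sunk * 100 = 240000 / 10000 * 100
= 24.0 * 100
= 2400.00%

2400.00%


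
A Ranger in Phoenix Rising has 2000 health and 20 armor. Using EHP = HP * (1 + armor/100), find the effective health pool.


EHP = 2000 * (1 + 20/100)
= 2000 * (1 + 0.2)
= 2000 * 1.2
= 2400.0

2400.0 EHP


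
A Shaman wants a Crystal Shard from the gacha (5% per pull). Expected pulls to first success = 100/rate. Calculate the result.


Expected pulls for a geometric distribution = 1/p = 100 / rate%
= 100 / 5
= 20.0

20.0 pulls


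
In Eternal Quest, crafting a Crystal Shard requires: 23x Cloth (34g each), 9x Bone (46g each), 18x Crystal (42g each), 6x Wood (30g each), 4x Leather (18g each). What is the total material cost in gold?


Cost breakdown:
  Cloth: 23 * 34 = 782
  Bone: 9 * 46 = 414
  Crystal: 18 * 42 = 756
  Wood: 6 * 30 = 180
  Leather: 4 * 18 = 72
Total = 782 + 414 + 756 + 180 + 72 = 2204

2204 gold


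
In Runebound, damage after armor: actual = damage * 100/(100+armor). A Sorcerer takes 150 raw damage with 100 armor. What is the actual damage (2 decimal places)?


actual = 150 * 100 / (100 + 100)
= 150 * 100 / 200
= 15000 / 200
= 75.00

75.00 damage


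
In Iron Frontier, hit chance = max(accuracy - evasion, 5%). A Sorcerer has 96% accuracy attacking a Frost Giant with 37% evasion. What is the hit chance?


accuracy - evasion = 96 - 37 = 59
Apply floor: max(59, 5) = 59
Hit chance = 59%

59%


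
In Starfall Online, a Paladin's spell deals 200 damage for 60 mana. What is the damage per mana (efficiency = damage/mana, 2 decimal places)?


Efficiency = damage / mana
= 200 / 60
= 3.33

3.33 dmg/mana


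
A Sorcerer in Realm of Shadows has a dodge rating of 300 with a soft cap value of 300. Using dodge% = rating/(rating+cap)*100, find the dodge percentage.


dodge% = 300 / (300 + 300) * 100
= 300 / 600 * 100
= 0.5 * 100
= 50.00%

50.00%


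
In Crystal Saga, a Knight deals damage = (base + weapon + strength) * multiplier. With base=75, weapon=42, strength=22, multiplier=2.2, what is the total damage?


Sum base + weapon + str = 75 + 42 + 22 = 139
Multiply by 2.2:
139 * 2.2 = 305.8

305.8 damage


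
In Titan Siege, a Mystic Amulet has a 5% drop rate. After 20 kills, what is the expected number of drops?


Expected drops = kills * (drop_rate / 100)
= 20 * (5 / 100)
= 20 * 0.05
= 1.0

1.0 drops


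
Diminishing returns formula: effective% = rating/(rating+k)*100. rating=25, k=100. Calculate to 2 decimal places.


effective% = rating / (rating + k) * 100
= 25 / (25 + 100) * 100
= 25 / 125 * 100
= 0.2 * 100
= 20.00%

20.00%


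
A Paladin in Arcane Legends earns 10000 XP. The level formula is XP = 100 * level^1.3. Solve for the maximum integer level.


XP = 100 * level^1.3, so level = (XP / 100)^(1/1.3)
= (10000 / 100)^(1/1.3)
= 100.0^0.7692
= 34.5511
Floor: level = 34

level 34


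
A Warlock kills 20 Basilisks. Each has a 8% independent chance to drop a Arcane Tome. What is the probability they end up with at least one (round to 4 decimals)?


P(at least one) = 1 - P(none) = 1 - (1-p)^n
p = 8/100 = 0.08
1 - p = 0.92
(1 - p)^20 = 0.92^20 = 0.188693
P(at least one) = 1 - 0.188693 = 0.8113

0.8113


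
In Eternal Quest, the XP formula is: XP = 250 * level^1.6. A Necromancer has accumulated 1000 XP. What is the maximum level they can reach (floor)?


XP = 250 * level^1.6, so level = (XP / 250)^(1/1.6)
= (1000 / 250)^(1/1.6)
= 4.0^0.625
= 2.3784
Floor: level = 2

level 2


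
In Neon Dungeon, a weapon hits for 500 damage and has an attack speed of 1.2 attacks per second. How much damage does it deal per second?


DPS = damage * attack_speed
= 500 * 1.2
= 600.0

600.0 DPS


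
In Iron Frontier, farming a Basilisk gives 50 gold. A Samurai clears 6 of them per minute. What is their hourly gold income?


Gold per minute = 50 * 6 = 300
Gold per hour = 300 * 60 = 18000

18000 gold/hour


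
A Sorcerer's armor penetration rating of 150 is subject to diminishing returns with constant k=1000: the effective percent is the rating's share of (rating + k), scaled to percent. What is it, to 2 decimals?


effective% = rating / (rating + k) * 100
= 150 / (150 + 1000) * 100
= 150 / 1150 * 100
= 0.130435 * 100
= 13.04%

13.04%
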